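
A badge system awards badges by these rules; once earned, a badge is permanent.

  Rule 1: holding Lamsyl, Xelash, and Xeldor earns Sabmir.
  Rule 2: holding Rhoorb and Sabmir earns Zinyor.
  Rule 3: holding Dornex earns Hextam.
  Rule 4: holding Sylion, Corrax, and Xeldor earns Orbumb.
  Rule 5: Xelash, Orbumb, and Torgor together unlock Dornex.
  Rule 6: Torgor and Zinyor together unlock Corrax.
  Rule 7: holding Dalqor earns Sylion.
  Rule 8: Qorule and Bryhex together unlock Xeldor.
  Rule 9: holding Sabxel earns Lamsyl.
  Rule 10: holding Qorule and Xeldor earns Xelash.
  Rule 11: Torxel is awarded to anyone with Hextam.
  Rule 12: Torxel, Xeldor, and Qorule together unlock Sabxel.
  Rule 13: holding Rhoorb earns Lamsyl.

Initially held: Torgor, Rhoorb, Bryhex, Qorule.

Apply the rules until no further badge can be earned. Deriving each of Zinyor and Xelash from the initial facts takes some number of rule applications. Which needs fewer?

Xelash

Xelash: With Qorule and Bryhex, Xeldor is earned (Rule 8). With Qorule and Xeldor, Xelash is earned (Rule 10). [2 rule applications]
Zinyor: With Qorule and Bryhex, Xeldor is earned (Rule 8). With Rhoorb, Lamsyl is earned (Rule 13). With Qorule and Xeldor, Xelash is earned (Rule 10). With Lamsyl, Xelash, and Xeldor, Sabmir is earned (Rule 1). With Rhoorb and Sabmir, Zinyor is earned (Rule 2). [5 rule applications]
Xelash needs fewer.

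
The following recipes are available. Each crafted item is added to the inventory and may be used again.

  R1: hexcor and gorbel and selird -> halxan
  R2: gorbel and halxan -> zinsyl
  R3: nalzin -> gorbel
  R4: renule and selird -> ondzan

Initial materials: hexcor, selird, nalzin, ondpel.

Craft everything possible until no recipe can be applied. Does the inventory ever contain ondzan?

No

ondzan would need renule and selird (R4), but renule is never obtained.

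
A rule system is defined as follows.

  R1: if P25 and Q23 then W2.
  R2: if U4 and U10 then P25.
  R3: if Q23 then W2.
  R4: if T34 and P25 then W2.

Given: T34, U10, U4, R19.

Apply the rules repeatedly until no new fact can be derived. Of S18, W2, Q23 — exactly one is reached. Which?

W2

From U4 and U10, R2 gives P25.
T34 and P25 hold, so W2 follows (R4).
No rule produces S18, and it is not given. No rule produces Q23, and it is not given.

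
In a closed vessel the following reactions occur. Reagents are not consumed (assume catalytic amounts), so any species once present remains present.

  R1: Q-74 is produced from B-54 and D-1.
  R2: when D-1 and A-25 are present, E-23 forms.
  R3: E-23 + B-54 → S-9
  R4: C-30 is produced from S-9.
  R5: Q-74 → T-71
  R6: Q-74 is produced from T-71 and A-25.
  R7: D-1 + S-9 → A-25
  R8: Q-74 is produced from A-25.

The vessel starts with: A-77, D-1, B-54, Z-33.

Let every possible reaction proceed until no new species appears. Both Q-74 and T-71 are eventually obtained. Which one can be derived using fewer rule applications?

Q-74

Q-74: B-54 and D-1 present → Q-74 forms (R1). [1 rule application]
T-71: B-54 and D-1 present → Q-74 forms (R1). Q-74 present → T-71 forms (R5). [2 rule applications]
Q-74 needs fewer.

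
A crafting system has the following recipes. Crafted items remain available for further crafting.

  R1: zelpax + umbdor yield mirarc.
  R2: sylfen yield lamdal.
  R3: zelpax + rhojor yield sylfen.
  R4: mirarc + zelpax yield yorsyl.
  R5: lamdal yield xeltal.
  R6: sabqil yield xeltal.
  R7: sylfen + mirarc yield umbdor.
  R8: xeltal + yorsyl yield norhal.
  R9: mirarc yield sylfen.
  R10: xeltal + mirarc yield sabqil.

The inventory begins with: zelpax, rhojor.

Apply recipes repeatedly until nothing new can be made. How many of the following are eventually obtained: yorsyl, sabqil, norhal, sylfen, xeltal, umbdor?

2

zelpax + rhojor → sylfen (R3).
Using R2, sylfen makes lamdal.
Using R5, lamdal makes xeltal.
yorsyl would need mirarc and zelpax (R4), but mirarc is never obtained.
sabqil would need xeltal and mirarc (R10), but mirarc is never obtained.
norhal would need xeltal and yorsyl (R8), but yorsyl is never obtained.
sylfen: reached.
xeltal: reached.
umbdor would need sylfen and mirarc (R7), but mirarc is never obtained.
Reached: sylfen and xeltal — 2 of the 6.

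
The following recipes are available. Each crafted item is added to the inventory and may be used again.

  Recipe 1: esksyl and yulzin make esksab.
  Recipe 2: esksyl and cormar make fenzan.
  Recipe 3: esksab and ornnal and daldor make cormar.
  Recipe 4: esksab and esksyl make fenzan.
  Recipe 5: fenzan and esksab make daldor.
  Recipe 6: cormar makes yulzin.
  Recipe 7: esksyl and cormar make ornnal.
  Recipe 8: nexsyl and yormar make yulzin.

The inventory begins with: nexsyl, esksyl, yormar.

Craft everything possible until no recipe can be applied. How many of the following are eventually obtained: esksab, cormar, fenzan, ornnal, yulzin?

3

nexsyl and yormar → yulzin (Recipe 8).
esksyl and yulzin → esksab (Recipe 1).
esksab and esksyl → fenzan (Recipe 4).
esksab: reached.
cormar would need esksab, ornnal, and daldor (Recipe 3), but ornnal is never obtained.
fenzan: reached.
ornnal would need esksyl and cormar (Recipe 7), but cormar is never obtained.
yulzin: reached.
Reached: esksab, fenzan, and yulzin — 3 of the 5.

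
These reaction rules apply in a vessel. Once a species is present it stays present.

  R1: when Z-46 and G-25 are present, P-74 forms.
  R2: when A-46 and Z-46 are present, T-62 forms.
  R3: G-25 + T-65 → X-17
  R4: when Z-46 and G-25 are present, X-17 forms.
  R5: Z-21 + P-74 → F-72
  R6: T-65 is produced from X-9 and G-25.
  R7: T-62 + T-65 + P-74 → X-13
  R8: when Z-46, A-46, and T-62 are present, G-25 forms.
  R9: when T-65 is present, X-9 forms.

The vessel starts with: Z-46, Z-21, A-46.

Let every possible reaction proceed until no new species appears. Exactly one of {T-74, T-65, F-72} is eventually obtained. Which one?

F-72

A-46 and Z-46 present → T-62 forms (R2).
Z-46, A-46, and T-62 present → G-25 forms (R8).
Z-46 and G-25 present → P-74 forms (R1).
Z-21 and P-74 present → F-72 forms (R5).
No rule produces T-74, and it is not given. T-65 would need X-9 and G-25 (R6), but X-9 never forms.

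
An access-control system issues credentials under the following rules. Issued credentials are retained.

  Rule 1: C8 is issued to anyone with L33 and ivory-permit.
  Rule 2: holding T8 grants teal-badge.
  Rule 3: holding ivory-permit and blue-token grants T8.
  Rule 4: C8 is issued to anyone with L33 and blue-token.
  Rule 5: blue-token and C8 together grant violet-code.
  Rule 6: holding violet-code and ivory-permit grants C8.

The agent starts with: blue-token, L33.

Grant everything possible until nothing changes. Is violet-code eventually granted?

Yes

Holding L33 and blue-token grants C8 (Rule 4).
Holding blue-token and C8 grants violet-code (Rule 5).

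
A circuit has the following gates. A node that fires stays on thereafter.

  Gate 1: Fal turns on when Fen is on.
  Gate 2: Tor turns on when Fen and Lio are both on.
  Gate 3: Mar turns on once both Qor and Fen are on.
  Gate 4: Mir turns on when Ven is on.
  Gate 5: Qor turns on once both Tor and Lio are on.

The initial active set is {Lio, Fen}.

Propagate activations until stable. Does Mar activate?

Yes

Fen and Lio are on, so Tor turns on (Gate 2).
Gate 5: Tor and Lio on → Qor on.
Gate 3: Qor and Fen on → Mar on.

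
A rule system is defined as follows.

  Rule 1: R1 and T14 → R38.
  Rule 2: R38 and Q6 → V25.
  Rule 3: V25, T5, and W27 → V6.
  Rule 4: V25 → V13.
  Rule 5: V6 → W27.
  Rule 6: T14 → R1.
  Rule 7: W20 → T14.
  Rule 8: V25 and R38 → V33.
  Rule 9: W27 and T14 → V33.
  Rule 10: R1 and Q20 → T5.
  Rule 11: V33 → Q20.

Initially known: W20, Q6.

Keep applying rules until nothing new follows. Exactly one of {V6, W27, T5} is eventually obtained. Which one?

T5

From W20, Rule 7 gives T14.
T14 holds, so R1 follows (Rule 6).
From R1 and T14, Rule 1 gives R38.
R38 and Q6 hold, so V25 follows (Rule 2).
V25 and R38 hold, so V33 follows (Rule 8).
From V33, Rule 11 gives Q20.
R1 and Q20 hold, so T5 follows (Rule 10).
W27 would need V6 (Rule 5), but V6 is never established. V6 would need V25, T5, and W27 (Rule 3), but W27 is never established.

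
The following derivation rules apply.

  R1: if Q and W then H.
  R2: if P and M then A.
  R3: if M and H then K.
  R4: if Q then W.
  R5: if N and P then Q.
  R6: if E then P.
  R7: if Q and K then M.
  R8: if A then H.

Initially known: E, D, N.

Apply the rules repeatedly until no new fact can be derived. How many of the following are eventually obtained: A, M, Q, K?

1

E holds, so P follows (R6).
From N and P, R5 gives Q.
A would need P and M (R2), but M is never established.
M would need Q and K (R7), but K is never established.
Q: reached.
K would need M and H (R3), but M is never established.
Reached: Q — 1 of the 4.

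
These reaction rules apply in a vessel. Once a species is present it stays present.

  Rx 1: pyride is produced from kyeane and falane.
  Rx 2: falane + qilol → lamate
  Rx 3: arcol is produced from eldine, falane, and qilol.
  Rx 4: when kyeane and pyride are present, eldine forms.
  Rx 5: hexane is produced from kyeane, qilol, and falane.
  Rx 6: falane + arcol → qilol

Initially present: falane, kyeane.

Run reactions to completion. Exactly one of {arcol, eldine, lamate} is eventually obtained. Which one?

kyeane and falane present → pyride forms (Rx 1).
kyeane and pyride present → eldine forms (Rx 4).
lamate would need falane and qilol (Rx 2), but qilol never forms. arcol would need eldine, falane, and qilol (Rx 3), but qilol never forms.

eldine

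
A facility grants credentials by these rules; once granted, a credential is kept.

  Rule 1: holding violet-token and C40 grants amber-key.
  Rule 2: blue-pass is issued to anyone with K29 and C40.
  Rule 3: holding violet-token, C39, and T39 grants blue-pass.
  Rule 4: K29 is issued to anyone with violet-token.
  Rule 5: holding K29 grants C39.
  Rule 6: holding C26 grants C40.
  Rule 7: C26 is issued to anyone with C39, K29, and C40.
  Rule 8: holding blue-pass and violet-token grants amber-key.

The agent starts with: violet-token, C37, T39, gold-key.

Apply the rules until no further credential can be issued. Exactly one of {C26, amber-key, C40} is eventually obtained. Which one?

amber-key

Holding violet-token grants K29 (Rule 4).
Holding K29 grants C39 (Rule 5).
Holding violet-token, C39, and T39 grants blue-pass (Rule 3).
Holding blue-pass and violet-token grants amber-key (Rule 8).
C40 would need C26 (Rule 6), but C26 is never granted. C26 would need C39, K29, and C40 (Rule 7), but C40 is never granted.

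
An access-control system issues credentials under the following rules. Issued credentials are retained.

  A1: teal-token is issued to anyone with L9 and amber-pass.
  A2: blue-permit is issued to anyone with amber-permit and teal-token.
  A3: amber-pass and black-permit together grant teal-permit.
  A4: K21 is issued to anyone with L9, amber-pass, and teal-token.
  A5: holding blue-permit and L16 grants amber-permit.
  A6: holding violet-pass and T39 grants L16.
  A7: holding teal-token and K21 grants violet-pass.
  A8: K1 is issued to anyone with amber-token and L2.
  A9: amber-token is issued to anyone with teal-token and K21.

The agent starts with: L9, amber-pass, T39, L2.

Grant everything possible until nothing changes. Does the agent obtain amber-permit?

amber-permit would need blue-permit and L16 (A5), but blue-permit is never granted.

No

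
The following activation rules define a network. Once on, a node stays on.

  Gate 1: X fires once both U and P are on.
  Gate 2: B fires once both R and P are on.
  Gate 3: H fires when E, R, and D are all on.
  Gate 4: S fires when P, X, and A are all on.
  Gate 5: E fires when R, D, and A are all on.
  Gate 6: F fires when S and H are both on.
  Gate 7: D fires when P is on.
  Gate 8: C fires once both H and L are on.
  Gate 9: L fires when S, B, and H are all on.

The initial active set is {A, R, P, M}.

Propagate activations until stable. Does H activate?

P is on, so D fires (Gate 7).
R, D, and A are on, so E fires (Gate 5).
E, R, and D are on, so H fires (Gate 3).

Yes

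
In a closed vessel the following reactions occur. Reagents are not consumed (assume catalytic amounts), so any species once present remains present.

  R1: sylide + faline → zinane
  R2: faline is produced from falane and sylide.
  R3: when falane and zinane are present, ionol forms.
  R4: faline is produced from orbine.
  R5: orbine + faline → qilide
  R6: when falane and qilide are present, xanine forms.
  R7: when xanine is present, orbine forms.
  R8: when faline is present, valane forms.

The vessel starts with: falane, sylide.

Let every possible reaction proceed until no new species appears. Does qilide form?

No

qilide would need orbine and faline (R5), but orbine never forms.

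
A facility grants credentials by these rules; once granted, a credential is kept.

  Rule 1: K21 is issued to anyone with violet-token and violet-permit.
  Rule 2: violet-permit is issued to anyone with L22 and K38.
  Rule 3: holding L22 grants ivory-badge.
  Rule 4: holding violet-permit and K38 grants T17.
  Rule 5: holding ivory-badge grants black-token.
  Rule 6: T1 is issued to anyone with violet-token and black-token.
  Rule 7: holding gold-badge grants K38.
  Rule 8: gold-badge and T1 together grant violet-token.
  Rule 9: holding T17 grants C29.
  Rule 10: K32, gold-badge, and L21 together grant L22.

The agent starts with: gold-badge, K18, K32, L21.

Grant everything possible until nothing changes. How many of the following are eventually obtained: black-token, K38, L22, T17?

Holding K32, gold-badge, and L21 grants L22 (Rule 10).
Holding gold-badge grants K38 (Rule 7).
Holding L22 grants ivory-badge (Rule 3).
Holding L22 and K38 grants violet-permit (Rule 2).
Holding violet-permit and K38 grants T17 (Rule 4).
Holding ivory-badge grants black-token (Rule 5).
black-token: reached.
K38: reached.
L22: reached.
T17: reached.
All 4 are reached.

4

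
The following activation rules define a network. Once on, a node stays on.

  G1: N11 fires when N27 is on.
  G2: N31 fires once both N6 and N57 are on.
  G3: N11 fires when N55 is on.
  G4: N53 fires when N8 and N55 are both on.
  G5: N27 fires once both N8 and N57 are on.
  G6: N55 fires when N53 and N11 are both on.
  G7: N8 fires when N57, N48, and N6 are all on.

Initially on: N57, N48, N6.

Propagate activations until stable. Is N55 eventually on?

No

N55 would need N53 and N11 (G6), but N53 never turns on.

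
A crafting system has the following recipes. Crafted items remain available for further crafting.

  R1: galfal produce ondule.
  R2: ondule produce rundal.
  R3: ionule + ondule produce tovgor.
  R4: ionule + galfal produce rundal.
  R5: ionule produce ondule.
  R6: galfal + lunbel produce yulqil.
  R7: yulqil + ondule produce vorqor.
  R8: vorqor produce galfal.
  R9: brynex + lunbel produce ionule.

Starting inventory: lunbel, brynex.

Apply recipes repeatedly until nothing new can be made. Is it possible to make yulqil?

No

yulqil would need galfal and lunbel (R6), but galfal is never obtained.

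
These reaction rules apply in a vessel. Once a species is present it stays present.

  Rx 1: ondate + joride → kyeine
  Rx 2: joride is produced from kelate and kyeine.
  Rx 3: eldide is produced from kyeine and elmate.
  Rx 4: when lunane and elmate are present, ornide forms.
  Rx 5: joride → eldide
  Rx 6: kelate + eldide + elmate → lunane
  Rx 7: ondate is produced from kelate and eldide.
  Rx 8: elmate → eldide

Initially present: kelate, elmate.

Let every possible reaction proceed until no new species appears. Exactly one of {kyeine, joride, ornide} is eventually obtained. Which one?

elmate present → eldide forms (Rx 8).
kelate, eldide, and elmate present → lunane forms (Rx 6).
lunane and elmate present → ornide forms (Rx 4).
joride would need kelate and kyeine (Rx 2), but kyeine never forms. kyeine would need ondate and joride (Rx 1), but joride never forms.

ornide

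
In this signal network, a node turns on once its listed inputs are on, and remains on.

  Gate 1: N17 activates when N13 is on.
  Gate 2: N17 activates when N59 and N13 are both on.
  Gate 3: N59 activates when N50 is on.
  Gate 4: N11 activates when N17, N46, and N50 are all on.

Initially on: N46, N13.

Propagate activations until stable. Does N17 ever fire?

Yes

N13 is on, so N17 activates (Gate 1).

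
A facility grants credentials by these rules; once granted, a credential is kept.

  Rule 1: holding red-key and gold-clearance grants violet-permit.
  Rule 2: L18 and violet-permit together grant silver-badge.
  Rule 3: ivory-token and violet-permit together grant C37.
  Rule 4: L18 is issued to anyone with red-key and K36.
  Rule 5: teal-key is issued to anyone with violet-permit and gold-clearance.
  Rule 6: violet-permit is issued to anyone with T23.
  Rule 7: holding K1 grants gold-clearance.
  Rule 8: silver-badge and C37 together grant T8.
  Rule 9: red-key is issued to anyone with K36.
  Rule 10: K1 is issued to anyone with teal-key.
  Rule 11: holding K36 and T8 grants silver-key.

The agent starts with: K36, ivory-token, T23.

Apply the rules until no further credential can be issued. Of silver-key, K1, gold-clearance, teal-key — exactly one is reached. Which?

Holding T23 grants violet-permit (Rule 6).
Holding K36 grants red-key (Rule 9).
Holding ivory-token and violet-permit grants C37 (Rule 3).
Holding red-key and K36 grants L18 (Rule 4).
Holding L18 and violet-permit grants silver-badge (Rule 2).
Holding silver-badge and C37 grants T8 (Rule 8).
Holding K36 and T8 grants silver-key (Rule 11).
gold-clearance would need K1 (Rule 7), but K1 is never granted. K1 would need teal-key (Rule 10), but teal-key is never granted. teal-key would need violet-permit and gold-clearance (Rule 5), but gold-clearance is never granted.

silver-key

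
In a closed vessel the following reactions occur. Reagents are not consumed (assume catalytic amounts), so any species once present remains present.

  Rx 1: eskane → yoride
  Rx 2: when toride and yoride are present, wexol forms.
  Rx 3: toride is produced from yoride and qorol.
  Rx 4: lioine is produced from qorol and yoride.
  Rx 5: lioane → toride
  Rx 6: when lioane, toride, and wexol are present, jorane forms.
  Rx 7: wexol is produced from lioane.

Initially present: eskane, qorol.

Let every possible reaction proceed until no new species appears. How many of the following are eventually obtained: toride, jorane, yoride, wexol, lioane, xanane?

3

eskane present → yoride forms (Rx 1).
yoride and qorol present → toride forms (Rx 3).
toride and yoride present → wexol forms (Rx 2).
toride: reached.
jorane would need lioane, toride, and wexol (Rx 6), but lioane never forms.
yoride: reached.
wexol: reached.
No rule produces lioane, and it is not given.
No rule produces xanane, and it is not given.
Reached: toride, yoride, and wexol — 3 of the 6.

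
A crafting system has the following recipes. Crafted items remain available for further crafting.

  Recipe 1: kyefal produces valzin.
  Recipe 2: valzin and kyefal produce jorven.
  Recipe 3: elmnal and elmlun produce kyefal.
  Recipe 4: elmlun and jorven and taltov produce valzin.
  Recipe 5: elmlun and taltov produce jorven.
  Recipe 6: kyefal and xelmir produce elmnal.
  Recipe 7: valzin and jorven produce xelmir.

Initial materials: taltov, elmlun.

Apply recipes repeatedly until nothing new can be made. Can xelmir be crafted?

Yes

Using Recipe 5, elmlun and taltov make jorven.
elmlun and jorven and taltov → valzin (Recipe 4).
valzin and jorven → xelmir (Recipe 7).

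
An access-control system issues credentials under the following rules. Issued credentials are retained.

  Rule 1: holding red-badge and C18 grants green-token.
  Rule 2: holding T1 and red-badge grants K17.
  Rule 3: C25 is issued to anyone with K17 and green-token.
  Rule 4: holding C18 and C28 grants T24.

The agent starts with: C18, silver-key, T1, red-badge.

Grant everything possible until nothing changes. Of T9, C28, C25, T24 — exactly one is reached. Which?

C25

Holding red-badge and C18 grants green-token (Rule 1).
Holding T1 and red-badge grants K17 (Rule 2).
Holding K17 and green-token grants C25 (Rule 3).
No rule produces C28, and it is not given. T24 would need C18 and C28 (Rule 4), but C28 is never granted. No rule produces T9, and it is not given.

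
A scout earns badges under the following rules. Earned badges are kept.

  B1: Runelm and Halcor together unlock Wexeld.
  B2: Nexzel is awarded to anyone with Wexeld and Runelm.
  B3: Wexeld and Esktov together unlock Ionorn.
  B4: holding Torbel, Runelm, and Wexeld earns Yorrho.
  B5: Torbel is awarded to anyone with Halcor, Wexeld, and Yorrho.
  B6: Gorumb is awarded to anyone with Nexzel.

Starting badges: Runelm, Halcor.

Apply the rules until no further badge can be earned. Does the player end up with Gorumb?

Yes

With Runelm and Halcor, Wexeld is earned (B1).
With Wexeld and Runelm, Nexzel is earned (B2).
With Nexzel, Gorumb is earned (B6).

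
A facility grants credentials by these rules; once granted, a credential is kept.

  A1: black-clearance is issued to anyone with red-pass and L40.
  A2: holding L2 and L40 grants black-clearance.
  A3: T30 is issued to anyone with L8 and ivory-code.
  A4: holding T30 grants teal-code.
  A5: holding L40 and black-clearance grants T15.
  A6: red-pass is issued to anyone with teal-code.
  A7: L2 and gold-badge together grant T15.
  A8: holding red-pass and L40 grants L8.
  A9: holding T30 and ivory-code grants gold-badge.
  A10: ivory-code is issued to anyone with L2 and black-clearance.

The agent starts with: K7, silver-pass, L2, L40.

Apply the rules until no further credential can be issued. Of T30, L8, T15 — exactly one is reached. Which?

Holding L2 and L40 grants black-clearance (A2).
Holding L40 and black-clearance grants T15 (A5).
T30 would need L8 and ivory-code (A3), but L8 is never granted. L8 would need red-pass and L40 (A8), but red-pass is never granted.

T15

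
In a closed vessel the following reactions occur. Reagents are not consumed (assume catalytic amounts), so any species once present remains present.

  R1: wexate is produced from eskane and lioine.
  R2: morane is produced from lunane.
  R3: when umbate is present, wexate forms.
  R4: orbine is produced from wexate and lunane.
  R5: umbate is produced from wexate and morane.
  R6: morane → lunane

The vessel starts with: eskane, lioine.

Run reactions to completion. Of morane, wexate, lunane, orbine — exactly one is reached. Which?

wexate

eskane and lioine present → wexate forms (R1).
morane would need lunane (R2), but lunane never forms. orbine would need wexate and lunane (R4), but lunane never forms. lunane would need morane (R6), but morane never forms.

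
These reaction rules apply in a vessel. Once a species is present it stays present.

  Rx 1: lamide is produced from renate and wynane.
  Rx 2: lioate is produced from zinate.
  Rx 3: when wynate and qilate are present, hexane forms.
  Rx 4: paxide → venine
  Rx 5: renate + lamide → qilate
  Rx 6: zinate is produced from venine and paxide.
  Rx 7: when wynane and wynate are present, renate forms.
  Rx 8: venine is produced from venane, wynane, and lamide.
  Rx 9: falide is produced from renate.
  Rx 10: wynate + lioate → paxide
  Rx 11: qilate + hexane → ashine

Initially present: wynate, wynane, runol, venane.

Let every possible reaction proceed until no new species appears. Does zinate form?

No

zinate would need venine and paxide (Rx 6), but paxide never forms.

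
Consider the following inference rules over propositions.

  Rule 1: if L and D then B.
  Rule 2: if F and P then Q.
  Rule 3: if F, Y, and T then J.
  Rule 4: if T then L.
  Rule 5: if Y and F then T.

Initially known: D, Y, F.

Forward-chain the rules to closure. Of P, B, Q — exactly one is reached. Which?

B

Y and F hold, so T follows (Rule 5).
T holds, so L follows (Rule 4).
L and D hold, so B follows (Rule 1).
No rule produces P, and it is not given. Q would need F and P (Rule 2), but P is never established.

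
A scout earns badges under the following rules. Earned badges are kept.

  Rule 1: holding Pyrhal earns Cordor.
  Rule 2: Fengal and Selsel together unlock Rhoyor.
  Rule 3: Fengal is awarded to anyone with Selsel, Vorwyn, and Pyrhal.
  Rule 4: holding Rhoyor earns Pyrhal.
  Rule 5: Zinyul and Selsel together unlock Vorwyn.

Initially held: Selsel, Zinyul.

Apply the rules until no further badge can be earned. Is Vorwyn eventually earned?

With Zinyul and Selsel, Vorwyn is earned (Rule 5).

Yes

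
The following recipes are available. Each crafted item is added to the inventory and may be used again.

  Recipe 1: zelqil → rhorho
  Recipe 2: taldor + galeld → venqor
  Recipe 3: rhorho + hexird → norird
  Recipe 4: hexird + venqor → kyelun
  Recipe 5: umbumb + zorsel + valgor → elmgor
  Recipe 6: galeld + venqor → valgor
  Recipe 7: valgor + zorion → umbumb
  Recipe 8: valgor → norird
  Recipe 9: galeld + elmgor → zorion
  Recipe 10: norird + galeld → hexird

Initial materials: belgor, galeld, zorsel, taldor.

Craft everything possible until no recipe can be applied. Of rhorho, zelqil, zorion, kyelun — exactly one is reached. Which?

Using Recipe 2, taldor and galeld make venqor.
Using Recipe 6, galeld and venqor make valgor.
valgor → norird (Recipe 8).
Using Recipe 10, norird and galeld make hexird.
hexird + venqor → kyelun (Recipe 4).
rhorho would need zelqil (Recipe 1), but zelqil is never obtained. No rule produces zelqil, and it is not given. zorion would need galeld and elmgor (Recipe 9), but elmgor is never obtained.

kyelun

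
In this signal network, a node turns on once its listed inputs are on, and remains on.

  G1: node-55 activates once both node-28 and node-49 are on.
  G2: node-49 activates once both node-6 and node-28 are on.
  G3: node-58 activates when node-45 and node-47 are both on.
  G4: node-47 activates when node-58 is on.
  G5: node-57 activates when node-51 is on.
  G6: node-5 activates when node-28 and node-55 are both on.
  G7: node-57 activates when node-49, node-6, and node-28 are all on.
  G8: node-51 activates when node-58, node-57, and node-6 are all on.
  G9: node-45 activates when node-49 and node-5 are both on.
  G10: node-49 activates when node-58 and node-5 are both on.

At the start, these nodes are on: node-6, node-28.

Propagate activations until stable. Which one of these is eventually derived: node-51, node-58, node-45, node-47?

node-45

G2: node-6 and node-28 on → node-49 on.
node-28 and node-49 are on, so node-55 activates (G1).
G6: node-28 and node-55 on → node-5 on.
G9: node-49 and node-5 on → node-45 on.
node-51 would need node-58, node-57, and node-6 (G8), but node-58 never turns on. node-47 would need node-58 (G4), but node-58 never turns on. node-58 would need node-45 and node-47 (G3), but node-47 never turns on.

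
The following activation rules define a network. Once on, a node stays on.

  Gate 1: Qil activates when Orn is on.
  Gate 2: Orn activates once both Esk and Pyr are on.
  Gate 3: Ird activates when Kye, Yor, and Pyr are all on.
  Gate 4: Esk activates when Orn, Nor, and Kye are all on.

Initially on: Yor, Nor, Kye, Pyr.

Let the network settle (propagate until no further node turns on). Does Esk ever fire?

Esk would need Orn, Nor, and Kye (Gate 4), but Orn never turns on.

No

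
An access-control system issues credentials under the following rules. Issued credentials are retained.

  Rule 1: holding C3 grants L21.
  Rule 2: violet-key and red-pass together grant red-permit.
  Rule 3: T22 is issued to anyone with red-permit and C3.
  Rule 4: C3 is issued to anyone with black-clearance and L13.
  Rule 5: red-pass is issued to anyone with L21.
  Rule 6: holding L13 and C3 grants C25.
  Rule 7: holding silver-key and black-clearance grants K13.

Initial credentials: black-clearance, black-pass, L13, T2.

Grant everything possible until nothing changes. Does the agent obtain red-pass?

Yes

Holding black-clearance and L13 grants C3 (Rule 4).
Holding C3 grants L21 (Rule 1).
Holding L21 grants red-pass (Rule 5).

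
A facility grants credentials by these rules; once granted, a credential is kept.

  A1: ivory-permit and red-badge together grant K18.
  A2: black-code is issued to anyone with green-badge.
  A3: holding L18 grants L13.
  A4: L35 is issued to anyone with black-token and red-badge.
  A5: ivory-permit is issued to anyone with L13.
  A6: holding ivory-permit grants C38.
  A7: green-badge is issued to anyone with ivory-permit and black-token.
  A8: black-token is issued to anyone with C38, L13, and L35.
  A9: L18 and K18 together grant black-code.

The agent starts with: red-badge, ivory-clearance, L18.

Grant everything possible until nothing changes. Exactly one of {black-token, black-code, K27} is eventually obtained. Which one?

Holding L18 grants L13 (A3).
Holding L13 grants ivory-permit (A5).
Holding ivory-permit and red-badge grants K18 (A1).
Holding L18 and K18 grants black-code (A9).
black-token would need C38, L13, and L35 (A8), but L35 is never granted. No rule produces K27, and it is not given.

black-code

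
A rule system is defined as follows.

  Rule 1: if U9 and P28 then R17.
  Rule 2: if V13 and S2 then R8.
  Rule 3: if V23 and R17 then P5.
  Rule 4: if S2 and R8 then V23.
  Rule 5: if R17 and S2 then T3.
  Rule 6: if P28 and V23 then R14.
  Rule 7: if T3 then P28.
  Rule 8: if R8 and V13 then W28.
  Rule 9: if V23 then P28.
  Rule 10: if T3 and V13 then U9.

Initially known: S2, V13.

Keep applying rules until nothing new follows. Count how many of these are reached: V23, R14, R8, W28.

V13 and S2 hold, so R8 follows (Rule 2).
From R8 and V13, Rule 8 gives W28.
S2 and R8 hold, so V23 follows (Rule 4).
V23 holds, so P28 follows (Rule 9).
P28 and V23 hold, so R14 follows (Rule 6).
V23: reached.
R14: reached.
R8: reached.
W28: reached.
All 4 are reached.

4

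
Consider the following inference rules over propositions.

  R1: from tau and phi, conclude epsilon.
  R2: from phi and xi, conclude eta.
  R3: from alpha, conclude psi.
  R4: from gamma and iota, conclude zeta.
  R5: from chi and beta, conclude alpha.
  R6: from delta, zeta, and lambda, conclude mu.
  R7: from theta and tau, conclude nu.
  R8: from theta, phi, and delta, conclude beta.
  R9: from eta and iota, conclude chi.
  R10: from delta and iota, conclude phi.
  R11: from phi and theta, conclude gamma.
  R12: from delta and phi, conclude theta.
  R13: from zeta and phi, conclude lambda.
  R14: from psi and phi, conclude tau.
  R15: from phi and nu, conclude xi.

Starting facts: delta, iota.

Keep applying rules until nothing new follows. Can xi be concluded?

xi would need phi and nu (R15), but nu is never established.

No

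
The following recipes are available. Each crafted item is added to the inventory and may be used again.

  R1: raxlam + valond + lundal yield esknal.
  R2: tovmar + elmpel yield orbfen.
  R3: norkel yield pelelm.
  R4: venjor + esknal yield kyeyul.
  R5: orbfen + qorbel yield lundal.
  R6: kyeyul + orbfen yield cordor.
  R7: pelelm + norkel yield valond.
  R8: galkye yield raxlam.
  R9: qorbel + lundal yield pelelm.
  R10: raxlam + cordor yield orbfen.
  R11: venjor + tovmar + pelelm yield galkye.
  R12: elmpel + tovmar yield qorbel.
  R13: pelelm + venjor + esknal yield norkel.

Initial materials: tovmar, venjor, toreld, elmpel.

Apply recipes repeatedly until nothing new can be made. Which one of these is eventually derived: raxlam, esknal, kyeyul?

Using R2, tovmar and elmpel make orbfen.
elmpel + tovmar → qorbel (R12).
Using R5, orbfen and qorbel make lundal.
Using R9, qorbel and lundal make pelelm.
venjor + tovmar + pelelm → galkye (R11).
galkye → raxlam (R8).
kyeyul would need venjor and esknal (R4), but esknal is never obtained. esknal would need raxlam, valond, and lundal (R1), but valond is never obtained.

raxlam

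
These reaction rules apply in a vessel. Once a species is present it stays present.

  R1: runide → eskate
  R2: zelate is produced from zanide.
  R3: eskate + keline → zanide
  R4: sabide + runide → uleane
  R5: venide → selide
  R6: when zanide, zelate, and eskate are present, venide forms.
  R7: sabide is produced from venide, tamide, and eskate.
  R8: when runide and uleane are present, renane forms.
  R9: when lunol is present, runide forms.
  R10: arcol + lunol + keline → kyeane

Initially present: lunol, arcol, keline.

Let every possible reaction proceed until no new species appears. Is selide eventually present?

Yes

lunol present → runide forms (R9).
runide present → eskate forms (R1).
eskate and keline present → zanide forms (R3).
zanide present → zelate forms (R2).
zanide, zelate, and eskate present → venide forms (R6).
venide present → selide forms (R5).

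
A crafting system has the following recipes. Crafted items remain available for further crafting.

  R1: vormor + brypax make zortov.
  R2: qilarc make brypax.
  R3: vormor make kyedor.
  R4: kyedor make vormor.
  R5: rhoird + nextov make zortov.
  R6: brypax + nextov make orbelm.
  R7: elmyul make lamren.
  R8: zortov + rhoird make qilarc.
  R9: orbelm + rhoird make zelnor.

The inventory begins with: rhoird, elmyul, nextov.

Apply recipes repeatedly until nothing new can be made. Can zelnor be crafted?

rhoird + nextov → zortov (R5).
Using R8, zortov and rhoird make qilarc.
Using R2, qilarc makes brypax.
Using R6, brypax and nextov make orbelm.
Using R9, orbelm and rhoird make zelnor.

Yes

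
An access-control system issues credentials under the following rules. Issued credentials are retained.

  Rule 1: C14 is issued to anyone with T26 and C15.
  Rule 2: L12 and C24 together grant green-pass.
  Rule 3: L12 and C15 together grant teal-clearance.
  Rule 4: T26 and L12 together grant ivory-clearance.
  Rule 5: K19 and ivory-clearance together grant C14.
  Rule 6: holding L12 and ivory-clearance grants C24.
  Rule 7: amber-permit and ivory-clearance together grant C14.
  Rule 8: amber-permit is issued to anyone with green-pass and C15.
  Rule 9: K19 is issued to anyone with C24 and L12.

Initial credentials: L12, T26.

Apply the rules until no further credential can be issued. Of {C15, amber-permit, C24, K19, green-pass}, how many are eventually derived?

Holding T26 and L12 grants ivory-clearance (Rule 4).
Holding L12 and ivory-clearance grants C24 (Rule 6).
Holding C24 and L12 grants K19 (Rule 9).
Holding L12 and C24 grants green-pass (Rule 2).
No rule produces C15, and it is not given.
amber-permit would need green-pass and C15 (Rule 8), but C15 is never granted.
C24: reached.
K19: reached.
green-pass: reached.
Reached: C24, K19, and green-pass — 3 of the 5.

3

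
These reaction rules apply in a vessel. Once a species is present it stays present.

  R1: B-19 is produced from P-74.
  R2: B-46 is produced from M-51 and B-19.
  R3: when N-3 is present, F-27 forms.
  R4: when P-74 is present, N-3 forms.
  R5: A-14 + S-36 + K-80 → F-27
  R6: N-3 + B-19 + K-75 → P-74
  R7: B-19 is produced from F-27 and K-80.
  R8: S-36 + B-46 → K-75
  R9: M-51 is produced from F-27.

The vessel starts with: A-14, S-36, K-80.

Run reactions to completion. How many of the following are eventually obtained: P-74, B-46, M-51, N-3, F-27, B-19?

4

A-14, S-36, and K-80 present → F-27 forms (R5).
F-27 present → M-51 forms (R9).
F-27 and K-80 present → B-19 forms (R7).
M-51 and B-19 present → B-46 forms (R2).
P-74 would need N-3, B-19, and K-75 (R6), but N-3 never forms.
B-46: reached.
M-51: reached.
N-3 would need P-74 (R4), but P-74 never forms.
F-27: reached.
B-19: reached.
Reached: B-46, M-51, F-27, and B-19 — 4 of the 6.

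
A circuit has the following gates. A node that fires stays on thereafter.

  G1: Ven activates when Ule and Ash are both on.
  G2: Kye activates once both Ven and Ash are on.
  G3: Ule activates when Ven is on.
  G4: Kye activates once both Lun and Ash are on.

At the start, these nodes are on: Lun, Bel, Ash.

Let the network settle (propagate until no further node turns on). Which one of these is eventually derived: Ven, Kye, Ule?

G4: Lun and Ash on → Kye on.
Ven would need Ule and Ash (G1), but Ule never turns on. Ule would need Ven (G3), but Ven never turns on.

Kye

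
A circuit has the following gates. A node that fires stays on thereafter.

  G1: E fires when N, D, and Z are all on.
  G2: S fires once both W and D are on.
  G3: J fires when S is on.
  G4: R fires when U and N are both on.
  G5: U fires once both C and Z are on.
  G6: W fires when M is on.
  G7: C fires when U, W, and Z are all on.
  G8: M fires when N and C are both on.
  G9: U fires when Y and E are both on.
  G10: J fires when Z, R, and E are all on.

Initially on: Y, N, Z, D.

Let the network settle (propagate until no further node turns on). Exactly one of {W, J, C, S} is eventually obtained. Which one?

J

G1: N, D, and Z on → E on.
G9: Y and E on → U on.
U and N are on, so R fires (G4).
Z, R, and E are on, so J fires (G10).
S would need W and D (G2), but W never turns on. C would need U, W, and Z (G7), but W never turns on. W would need M (G6), but M never turns on.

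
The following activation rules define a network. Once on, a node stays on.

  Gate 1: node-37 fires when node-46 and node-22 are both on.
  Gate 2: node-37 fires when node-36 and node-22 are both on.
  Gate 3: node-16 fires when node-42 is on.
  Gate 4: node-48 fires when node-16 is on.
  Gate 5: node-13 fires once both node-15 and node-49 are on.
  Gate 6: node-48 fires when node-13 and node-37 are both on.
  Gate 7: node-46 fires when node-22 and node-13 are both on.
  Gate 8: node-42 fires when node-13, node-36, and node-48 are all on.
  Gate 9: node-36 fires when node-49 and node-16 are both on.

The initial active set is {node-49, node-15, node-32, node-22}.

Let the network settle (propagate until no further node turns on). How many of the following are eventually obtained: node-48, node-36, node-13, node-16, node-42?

Gate 5: node-15 and node-49 on → node-13 on.
Gate 7: node-22 and node-13 on → node-46 on.
node-46 and node-22 are on, so node-37 fires (Gate 1).
Gate 6: node-13 and node-37 on → node-48 on.
node-48: reached.
node-36 would need node-49 and node-16 (Gate 9), but node-16 never turns on.
node-13: reached.
node-16 would need node-42 (Gate 3), but node-42 never turns on.
node-42 would need node-13, node-36, and node-48 (Gate 8), but node-36 never turns on.
Reached: node-48 and node-13 — 2 of the 5.

2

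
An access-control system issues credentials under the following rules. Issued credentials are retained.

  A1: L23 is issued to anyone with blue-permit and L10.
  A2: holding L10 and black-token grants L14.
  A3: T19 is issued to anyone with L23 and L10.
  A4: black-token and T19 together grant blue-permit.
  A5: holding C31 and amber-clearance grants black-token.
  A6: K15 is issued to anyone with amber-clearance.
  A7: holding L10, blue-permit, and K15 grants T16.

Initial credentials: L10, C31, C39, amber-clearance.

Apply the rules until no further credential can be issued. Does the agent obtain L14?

Yes

Holding C31 and amber-clearance grants black-token (A5).
Holding L10 and black-token grants L14 (A2).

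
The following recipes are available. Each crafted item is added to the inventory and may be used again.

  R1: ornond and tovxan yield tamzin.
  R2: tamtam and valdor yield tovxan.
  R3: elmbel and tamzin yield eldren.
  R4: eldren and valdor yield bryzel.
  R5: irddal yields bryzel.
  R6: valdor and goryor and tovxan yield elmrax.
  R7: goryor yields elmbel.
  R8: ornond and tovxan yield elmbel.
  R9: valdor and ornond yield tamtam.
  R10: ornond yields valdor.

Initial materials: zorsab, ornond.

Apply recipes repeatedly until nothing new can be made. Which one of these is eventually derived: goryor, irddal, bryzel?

bryzel

Using R10, ornond makes valdor.
Using R9, valdor and ornond make tamtam.
tamtam and valdor → tovxan (R2).
ornond and tovxan → tamzin (R1).
Using R8, ornond and tovxan make elmbel.
Using R3, elmbel and tamzin make eldren.
Using R4, eldren and valdor make bryzel.
No rule produces goryor, and it is not given. No rule produces irddal, and it is not given.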